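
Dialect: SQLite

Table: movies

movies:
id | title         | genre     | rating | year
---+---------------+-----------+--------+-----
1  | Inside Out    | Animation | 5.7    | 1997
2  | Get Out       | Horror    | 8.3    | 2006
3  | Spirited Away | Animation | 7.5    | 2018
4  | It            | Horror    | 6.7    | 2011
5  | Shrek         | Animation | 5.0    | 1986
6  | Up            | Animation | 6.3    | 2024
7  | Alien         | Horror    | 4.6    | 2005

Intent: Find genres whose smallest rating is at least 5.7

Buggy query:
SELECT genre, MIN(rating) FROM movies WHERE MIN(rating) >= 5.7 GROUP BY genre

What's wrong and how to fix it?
Bug: MIN() in WHERE is a misuse of aggregate

Fix: Replace WHERE with HAVING after the GROUP BY

Corrected query:
SELECT genre, MIN(rating) FROM movies GROUP BY genre HAVING MIN(rating) >= 5.7

Result:
(no rows)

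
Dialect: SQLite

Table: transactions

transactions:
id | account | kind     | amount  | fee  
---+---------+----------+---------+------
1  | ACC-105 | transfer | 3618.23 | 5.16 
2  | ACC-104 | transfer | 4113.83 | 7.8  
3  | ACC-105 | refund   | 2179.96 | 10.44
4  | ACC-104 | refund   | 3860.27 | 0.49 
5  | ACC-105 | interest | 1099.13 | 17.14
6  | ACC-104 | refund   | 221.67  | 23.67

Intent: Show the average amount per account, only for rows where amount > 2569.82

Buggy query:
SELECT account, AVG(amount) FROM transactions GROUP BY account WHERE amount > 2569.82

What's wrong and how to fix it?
Bug: WHERE cannot follow GROUP BY

Fix: Move the WHERE clause before GROUP BY

Corrected query:
SELECT account, AVG(amount) FROM transactions WHERE amount > 2569.82 GROUP BY account

Result:
account | AVG(amount)
--------+------------
ACC-104 | 3987.05    
ACC-105 | 3618.23    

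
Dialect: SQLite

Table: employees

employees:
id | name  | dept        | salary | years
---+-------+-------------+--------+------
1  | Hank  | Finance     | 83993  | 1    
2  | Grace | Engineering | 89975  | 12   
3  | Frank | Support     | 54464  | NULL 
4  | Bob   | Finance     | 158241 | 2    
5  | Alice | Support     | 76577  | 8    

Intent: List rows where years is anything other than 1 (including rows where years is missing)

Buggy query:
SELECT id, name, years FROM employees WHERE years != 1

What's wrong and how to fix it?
Bug: 'years != 1' is unknown when years is NULL, so NULL rows are silently excluded

Fix: Handle NULL separately with IS NULL alongside the inequality

Corrected query:
SELECT id, name, years FROM employees WHERE years != 1 OR years IS NULL

Result:
id | name  | years
---+-------+------
2  | Grace | 12   
3  | Frank | NULL 
4  | Bob   | 2    
5  | Alice | 8    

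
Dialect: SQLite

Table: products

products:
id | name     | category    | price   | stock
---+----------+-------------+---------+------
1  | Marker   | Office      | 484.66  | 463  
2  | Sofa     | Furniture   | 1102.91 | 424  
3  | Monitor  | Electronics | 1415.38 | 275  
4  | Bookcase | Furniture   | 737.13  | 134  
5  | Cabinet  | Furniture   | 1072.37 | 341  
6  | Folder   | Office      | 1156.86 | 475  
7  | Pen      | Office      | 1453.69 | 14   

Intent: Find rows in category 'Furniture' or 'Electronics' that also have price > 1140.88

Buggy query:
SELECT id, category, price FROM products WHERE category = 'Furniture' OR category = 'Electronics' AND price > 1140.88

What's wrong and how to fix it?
Bug: Without parentheses, AND is evaluated before OR, so the price filter only applies to the 'Electronics' branch

Fix: Add parentheses around the OR so the AND applies to both alternatives

Corrected query:
SELECT id, category, price FROM products WHERE (category = 'Furniture' OR category = 'Electronics') AND price > 1140.88

Result:
id | category    | price  
---+-------------+--------
3  | Electronics | 1415.38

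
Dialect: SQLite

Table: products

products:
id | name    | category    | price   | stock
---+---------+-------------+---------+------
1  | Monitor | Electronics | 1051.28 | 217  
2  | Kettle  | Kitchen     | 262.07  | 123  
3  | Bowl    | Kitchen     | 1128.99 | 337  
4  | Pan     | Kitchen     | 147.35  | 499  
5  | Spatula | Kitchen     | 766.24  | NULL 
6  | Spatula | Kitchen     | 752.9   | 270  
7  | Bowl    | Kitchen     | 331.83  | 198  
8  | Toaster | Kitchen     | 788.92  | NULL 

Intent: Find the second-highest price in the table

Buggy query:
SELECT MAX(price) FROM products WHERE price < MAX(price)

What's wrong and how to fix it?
Bug: MAX(price) on the right of the comparison is an aggregate-in-WHERE error

Fix: Put the inner MAX in a scalar subquery

Corrected query:
SELECT MAX(price) FROM products WHERE price < (SELECT MAX(price) FROM products)

Result:
MAX(price)
----------
1051.28   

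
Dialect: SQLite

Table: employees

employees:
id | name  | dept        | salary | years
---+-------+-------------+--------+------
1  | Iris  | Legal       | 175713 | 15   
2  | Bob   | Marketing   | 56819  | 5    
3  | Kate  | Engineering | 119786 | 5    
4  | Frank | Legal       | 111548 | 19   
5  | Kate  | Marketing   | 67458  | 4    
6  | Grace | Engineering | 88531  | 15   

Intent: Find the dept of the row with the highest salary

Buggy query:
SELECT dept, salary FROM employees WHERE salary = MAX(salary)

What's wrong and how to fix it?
Bug: WHERE is evaluated per row; an aggregate over the whole table isn't defined there

Fix: Wrap MAX in a scalar subquery so WHERE compares against a single value

Corrected query:
SELECT dept, salary FROM employees WHERE salary = (SELECT MAX(salary) FROM employees)

Result:
dept  | salary
------+-------
Legal | 175713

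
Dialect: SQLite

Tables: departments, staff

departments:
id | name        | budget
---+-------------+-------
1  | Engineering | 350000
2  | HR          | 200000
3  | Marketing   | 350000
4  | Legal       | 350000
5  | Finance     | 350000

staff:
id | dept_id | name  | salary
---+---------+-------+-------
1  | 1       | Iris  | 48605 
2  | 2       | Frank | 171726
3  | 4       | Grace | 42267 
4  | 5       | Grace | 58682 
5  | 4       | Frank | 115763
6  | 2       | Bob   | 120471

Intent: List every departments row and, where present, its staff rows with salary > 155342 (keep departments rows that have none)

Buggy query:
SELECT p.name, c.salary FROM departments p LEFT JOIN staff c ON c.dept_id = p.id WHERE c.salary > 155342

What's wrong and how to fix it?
Bug: Filtering c.salary in WHERE discards the NULL rows produced by LEFT JOIN, turning it into an inner join

Fix: Move the right-table condition into the ON clause so unmatched parents are kept

Corrected query:
SELECT p.name, c.salary FROM departments p LEFT JOIN staff c ON c.dept_id = p.id AND c.salary > 155342

Result:
name        | salary
------------+-------
Engineering | NULL  
HR          | 171726
Marketing   | NULL  
Legal       | NULL  
Finance     | NULL  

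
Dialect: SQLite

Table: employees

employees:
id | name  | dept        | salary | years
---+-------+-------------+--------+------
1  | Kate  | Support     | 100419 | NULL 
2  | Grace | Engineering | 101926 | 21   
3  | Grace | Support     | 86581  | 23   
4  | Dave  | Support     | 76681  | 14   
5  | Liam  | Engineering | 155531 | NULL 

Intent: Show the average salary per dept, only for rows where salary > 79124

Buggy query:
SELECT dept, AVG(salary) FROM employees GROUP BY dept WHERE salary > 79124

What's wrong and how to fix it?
Bug: WHERE cannot follow GROUP BY

Fix: Place WHERE between FROM and GROUP BY

Corrected query:
SELECT dept, AVG(salary) FROM employees WHERE salary > 79124 GROUP BY dept

Result:
dept        | AVG(salary)
------------+------------
Engineering | 128728.5   
Support     | 93500      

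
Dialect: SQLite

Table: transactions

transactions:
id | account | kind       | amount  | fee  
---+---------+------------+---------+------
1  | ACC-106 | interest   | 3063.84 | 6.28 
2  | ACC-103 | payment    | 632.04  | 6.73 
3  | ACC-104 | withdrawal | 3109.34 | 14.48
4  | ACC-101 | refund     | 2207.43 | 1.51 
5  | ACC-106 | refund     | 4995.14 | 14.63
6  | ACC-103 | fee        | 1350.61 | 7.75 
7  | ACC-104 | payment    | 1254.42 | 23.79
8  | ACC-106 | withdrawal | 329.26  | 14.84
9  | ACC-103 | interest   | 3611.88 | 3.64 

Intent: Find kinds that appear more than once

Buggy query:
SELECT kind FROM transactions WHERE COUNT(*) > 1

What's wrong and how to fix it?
Bug: COUNT(*) is an aggregate and cannot be used in WHERE

Fix: Group first, then use HAVING for the count condition

Corrected query:
SELECT kind FROM transactions GROUP BY kind HAVING COUNT(*) > 1

Result:
kind      
----------
interest  
payment   
refund    
withdrawal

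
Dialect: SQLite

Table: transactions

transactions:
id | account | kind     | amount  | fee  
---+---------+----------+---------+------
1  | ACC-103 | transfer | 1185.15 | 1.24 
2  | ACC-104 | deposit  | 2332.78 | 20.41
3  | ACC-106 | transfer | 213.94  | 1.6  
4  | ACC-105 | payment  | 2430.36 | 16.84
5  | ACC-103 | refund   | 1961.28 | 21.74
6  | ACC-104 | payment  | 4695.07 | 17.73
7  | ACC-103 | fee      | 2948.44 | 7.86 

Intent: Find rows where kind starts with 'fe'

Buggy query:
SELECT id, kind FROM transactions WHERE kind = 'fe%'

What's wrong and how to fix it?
Bug: '=' compares the literal string including the % character; pattern matching needs LIKE

Fix: Use LIKE for wildcard pattern matching

Corrected query:
SELECT id, kind FROM transactions WHERE kind LIKE 'fe%'

Result:
id | kind
---+-----
7  | fee 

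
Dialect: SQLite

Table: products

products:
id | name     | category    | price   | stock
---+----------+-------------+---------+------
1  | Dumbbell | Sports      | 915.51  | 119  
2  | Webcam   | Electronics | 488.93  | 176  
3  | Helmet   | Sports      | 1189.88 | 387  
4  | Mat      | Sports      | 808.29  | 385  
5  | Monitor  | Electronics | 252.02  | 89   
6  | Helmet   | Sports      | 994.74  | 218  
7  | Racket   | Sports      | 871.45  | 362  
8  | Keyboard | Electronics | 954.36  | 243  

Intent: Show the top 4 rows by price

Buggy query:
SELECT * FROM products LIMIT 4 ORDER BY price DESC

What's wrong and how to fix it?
Bug: ORDER BY cannot follow LIMIT; LIMIT is the final clause

Fix: Sort with ORDER BY, then apply LIMIT

Corrected query:
SELECT * FROM products ORDER BY price DESC LIMIT 4

Result:
id | name     | category    | price   | stock
---+----------+-------------+---------+------
3  | Helmet   | Sports      | 1189.88 | 387  
6  | Helmet   | Sports      | 994.74  | 218  
8  | Keyboard | Electronics | 954.36  | 243  
1  | Dumbbell | Sports      | 915.51  | 119  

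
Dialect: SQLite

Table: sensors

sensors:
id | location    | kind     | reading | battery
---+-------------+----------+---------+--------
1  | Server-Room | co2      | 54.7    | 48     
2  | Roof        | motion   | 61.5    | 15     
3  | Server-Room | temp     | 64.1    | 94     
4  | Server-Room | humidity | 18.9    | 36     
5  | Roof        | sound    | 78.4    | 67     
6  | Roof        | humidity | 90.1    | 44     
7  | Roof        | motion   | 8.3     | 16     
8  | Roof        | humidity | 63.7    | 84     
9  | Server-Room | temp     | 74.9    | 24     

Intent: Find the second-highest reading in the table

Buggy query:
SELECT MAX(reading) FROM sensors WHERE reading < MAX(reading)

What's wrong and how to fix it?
Bug: The inner MAX is an aggregate inside WHERE, which is not allowed

Fix: Put the inner MAX in a scalar subquery

Corrected query:
SELECT MAX(reading) FROM sensors WHERE reading < (SELECT MAX(reading) FROM sensors)

Result:
MAX(reading)
------------
78.4        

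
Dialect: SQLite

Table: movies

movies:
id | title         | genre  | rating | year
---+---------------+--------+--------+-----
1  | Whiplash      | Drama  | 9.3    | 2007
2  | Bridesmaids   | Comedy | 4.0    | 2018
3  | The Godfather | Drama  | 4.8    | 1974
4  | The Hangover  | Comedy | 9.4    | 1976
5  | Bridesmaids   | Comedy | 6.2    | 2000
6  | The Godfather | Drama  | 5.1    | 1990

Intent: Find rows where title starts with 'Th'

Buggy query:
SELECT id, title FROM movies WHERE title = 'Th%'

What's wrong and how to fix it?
Bug: '=' compares the literal string including the % character; pattern matching needs LIKE

Fix: Replace '=' with LIKE so 'Th%' is treated as a pattern

Corrected query:
SELECT id, title FROM movies WHERE title LIKE 'Th%'

Result:
id | title        
---+--------------
3  | The Godfather
4  | The Hangover 
6  | The Godfather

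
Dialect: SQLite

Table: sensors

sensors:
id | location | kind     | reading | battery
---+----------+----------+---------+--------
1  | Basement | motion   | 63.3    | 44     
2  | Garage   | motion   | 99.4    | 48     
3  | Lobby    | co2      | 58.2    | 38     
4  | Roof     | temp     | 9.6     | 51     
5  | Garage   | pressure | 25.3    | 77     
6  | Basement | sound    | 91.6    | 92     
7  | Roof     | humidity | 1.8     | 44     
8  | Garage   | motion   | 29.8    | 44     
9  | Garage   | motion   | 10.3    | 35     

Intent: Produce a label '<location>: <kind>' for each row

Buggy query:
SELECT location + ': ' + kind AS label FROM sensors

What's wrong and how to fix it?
Bug: '+' is numeric addition; on text columns SQLite converts them to 0 instead of concatenating

Fix: Replace + with || to concatenate text

Corrected query:
SELECT location || ': ' || kind AS label FROM sensors

Result:
label           
----------------
Basement: motion
Garage: motion  
Lobby: co2      
Roof: temp      
Garage: pressure
Basement: sound 
Roof: humidity  
Garage: motion  
Garage: motion  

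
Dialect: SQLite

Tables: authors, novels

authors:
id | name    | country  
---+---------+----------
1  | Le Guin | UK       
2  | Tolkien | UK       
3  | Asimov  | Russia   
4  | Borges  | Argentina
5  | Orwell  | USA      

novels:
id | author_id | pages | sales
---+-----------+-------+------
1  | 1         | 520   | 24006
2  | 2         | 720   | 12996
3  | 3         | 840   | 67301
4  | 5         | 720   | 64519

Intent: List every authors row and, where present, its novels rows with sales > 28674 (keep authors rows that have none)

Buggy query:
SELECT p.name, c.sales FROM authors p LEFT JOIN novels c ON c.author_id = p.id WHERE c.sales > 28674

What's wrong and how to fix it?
Bug: Filtering c.sales in WHERE discards the NULL rows produced by LEFT JOIN, turning it into an inner join

Fix: Put 'c.sales > 28674' in the JOIN's ON clause instead of WHERE

Corrected query:
SELECT p.name, c.sales FROM authors p LEFT JOIN novels c ON c.author_id = p.id AND c.sales > 28674

Result:
name    | sales
--------+------
Le Guin | NULL 
Tolkien | NULL 
Asimov  | 67301
Borges  | NULL 
Orwell  | 64519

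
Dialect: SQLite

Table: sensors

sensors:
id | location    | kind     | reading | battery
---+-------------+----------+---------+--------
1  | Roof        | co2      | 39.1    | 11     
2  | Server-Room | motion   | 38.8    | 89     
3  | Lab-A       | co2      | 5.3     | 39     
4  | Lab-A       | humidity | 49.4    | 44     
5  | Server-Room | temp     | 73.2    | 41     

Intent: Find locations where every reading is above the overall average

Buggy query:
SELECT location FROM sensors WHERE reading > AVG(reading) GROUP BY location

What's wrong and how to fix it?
Bug: WHERE evaluates per row before aggregation, so AVG() is unavailable

Fix: Use a subquery for AVG and a HAVING MIN(...) filter so the condition holds for every row in the group

Corrected query:
SELECT location FROM sensors GROUP BY location HAVING MIN(reading) > (SELECT AVG(reading) FROM sensors)

Result:
(no rows)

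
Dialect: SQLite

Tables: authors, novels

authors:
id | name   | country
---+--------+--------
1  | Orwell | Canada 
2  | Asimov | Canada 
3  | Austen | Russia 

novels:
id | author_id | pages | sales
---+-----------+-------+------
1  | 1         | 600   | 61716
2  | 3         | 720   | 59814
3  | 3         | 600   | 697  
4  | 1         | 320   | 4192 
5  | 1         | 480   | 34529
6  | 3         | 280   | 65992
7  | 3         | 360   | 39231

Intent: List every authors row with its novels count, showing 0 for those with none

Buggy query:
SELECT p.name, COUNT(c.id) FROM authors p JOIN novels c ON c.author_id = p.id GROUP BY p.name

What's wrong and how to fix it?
Bug: An inner join excludes parents with zero children

Fix: Use LEFT JOIN so parents without children still appear (COUNT(c.id) gives 0)

Corrected query:
SELECT p.name, COUNT(c.id) FROM authors p LEFT JOIN novels c ON c.author_id = p.id GROUP BY p.name

Result:
name   | COUNT(c.id)
-------+------------
Asimov | 0          
Austen | 4          
Orwell | 3          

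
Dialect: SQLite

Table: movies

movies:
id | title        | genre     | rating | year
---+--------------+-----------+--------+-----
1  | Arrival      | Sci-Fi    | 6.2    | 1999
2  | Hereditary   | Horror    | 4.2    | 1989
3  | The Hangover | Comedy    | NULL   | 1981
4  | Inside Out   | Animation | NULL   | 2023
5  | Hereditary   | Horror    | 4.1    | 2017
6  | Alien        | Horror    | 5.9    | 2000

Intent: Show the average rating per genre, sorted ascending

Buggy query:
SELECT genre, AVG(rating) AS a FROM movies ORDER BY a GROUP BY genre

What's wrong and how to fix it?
Bug: ORDER BY appears before GROUP BY; SQL clause order requires GROUP BY first

Fix: Reorder: SELECT … FROM … GROUP BY … ORDER BY …

Corrected query:
SELECT genre, AVG(rating) AS a FROM movies GROUP BY genre ORDER BY a

Result:
genre     | a       
----------+---------
Animation | NULL    
Comedy    | NULL    
Horror    | 4.733333
Sci-Fi    | 6.2     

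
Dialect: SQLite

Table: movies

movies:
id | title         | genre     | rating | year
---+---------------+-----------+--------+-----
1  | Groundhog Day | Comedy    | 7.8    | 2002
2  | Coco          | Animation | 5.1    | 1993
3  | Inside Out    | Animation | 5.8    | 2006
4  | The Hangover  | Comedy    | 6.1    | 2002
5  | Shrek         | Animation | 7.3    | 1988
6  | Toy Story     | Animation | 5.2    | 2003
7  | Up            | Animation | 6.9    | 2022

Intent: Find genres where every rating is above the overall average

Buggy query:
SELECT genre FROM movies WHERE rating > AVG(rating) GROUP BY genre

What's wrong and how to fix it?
Bug: WHERE evaluates per row before aggregation, so AVG() is unavailable

Fix: Use a subquery for AVG and a HAVING MIN(...) filter so the condition holds for every row in the group

Corrected query:
SELECT genre FROM movies GROUP BY genre HAVING MIN(rating) > (SELECT AVG(rating) FROM movies)

Result:
(no rows)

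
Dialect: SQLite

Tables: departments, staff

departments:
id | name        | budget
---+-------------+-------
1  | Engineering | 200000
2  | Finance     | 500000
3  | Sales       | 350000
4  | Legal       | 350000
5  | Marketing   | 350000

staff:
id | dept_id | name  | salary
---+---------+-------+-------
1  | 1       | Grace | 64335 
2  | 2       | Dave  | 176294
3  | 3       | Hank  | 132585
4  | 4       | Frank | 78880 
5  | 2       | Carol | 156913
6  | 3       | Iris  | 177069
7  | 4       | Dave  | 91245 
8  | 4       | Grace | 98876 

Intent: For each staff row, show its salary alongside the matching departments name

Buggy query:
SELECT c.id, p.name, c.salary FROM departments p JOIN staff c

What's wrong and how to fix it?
Bug: JOIN with no ON clause produces a cartesian product; every staff row pairs with every departments row

Fix: Add ON c.dept_id = p.id to the JOIN

Corrected query:
SELECT c.id, p.name, c.salary FROM departments p JOIN staff c ON c.dept_id = p.id

Result:
id | name        | salary
---+-------------+-------
1  | Engineering | 64335 
2  | Finance     | 176294
3  | Sales       | 132585
4  | Legal       | 78880 
5  | Finance     | 156913
6  | Sales       | 177069
7  | Legal       | 91245 
8  | Legal       | 98876 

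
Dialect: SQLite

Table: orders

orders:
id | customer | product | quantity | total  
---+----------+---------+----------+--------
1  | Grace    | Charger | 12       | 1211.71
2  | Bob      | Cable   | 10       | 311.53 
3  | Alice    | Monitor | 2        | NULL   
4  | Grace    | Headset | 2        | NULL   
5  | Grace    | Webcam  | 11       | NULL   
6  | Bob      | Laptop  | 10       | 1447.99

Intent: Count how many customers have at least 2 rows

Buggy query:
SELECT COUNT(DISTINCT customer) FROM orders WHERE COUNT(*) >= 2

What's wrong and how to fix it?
Bug: COUNT(*) cannot appear in WHERE; the per-group count doesn't exist yet

Fix: Use a subquery that GROUPs and filters with HAVING, then count its rows

Corrected query:
SELECT COUNT(*) FROM (SELECT customer FROM orders GROUP BY customer HAVING COUNT(*) >= 2)

Result:
COUNT(*)
--------
2       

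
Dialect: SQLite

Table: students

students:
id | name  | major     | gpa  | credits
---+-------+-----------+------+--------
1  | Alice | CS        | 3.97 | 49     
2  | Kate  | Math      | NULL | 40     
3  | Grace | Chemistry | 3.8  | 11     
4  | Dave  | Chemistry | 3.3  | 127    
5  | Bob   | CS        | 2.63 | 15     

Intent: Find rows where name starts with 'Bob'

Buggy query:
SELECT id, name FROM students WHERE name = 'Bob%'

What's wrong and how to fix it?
Bug: '=' compares the literal string including the % character; pattern matching needs LIKE

Fix: Replace '=' with LIKE so 'Bob%' is treated as a pattern

Corrected query:
SELECT id, name FROM students WHERE name LIKE 'Bob%'

Result:
id | name
---+-----
5  | Bob 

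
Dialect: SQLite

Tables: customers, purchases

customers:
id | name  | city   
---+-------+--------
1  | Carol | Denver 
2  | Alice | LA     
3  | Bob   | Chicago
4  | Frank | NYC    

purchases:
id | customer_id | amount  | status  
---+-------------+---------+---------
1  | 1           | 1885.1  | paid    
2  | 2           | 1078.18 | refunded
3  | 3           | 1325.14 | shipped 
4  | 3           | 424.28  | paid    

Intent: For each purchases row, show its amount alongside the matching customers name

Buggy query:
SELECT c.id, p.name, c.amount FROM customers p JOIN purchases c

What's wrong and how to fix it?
Bug: JOIN with no ON clause produces a cartesian product; every purchases row pairs with every customers row

Fix: Specify the join condition linking the foreign key to the parent id

Corrected query:
SELECT c.id, p.name, c.amount FROM customers p JOIN purchases c ON c.customer_id = p.id

Result:
id | name  | amount 
---+-------+--------
1  | Carol | 1885.1 
2  | Alice | 1078.18
3  | Bob   | 1325.14
4  | Bob   | 424.28 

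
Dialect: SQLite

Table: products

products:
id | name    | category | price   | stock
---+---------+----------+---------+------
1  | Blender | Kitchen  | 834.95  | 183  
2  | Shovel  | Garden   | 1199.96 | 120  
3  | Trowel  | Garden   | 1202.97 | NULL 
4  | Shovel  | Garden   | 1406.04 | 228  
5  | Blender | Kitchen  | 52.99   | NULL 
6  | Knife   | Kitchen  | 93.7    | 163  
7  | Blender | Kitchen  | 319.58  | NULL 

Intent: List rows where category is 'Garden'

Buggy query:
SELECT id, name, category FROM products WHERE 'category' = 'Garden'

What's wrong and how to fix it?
Bug: Single quotes denote string literals in SQL; the column name is being compared as a constant string

Fix: Reference the column as category without single quotes

Corrected query:
SELECT id, name, category FROM products WHERE category = 'Garden'

Result:
id | name   | category
---+--------+---------
2  | Shovel | Garden  
3  | Trowel | Garden  
4  | Shovel | Garden  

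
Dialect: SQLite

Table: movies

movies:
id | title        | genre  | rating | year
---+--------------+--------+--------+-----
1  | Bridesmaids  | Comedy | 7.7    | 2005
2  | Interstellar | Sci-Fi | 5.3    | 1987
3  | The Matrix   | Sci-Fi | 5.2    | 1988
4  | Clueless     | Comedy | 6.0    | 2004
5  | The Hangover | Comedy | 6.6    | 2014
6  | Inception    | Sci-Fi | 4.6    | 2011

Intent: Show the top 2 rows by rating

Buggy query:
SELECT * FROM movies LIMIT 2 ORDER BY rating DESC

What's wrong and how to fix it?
Bug: LIMIT must come after ORDER BY

Fix: Swap the clauses: ORDER BY first, then LIMIT

Corrected query:
SELECT * FROM movies ORDER BY rating DESC LIMIT 2

Result:
id | title        | genre  | rating | year
---+--------------+--------+--------+-----
1  | Bridesmaids  | Comedy | 7.7    | 2005
5  | The Hangover | Comedy | 6.6    | 2014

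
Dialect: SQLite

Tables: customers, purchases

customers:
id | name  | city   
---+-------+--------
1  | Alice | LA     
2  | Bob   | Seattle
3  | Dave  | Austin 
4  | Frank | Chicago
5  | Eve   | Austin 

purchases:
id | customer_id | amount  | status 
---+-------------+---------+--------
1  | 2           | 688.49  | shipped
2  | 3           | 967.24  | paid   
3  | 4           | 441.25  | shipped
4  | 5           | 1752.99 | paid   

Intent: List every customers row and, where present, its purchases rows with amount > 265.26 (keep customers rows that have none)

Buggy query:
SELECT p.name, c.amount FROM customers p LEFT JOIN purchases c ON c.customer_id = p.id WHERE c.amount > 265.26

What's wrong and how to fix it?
Bug: Filtering c.amount in WHERE discards the NULL rows produced by LEFT JOIN, turning it into an inner join

Fix: Put 'c.amount > 265.26' in the JOIN's ON clause instead of WHERE

Corrected query:
SELECT p.name, c.amount FROM customers p LEFT JOIN purchases c ON c.customer_id = p.id AND c.amount > 265.26

Result:
name  | amount 
------+--------
Alice | NULL   
Bob   | 688.49 
Dave  | 967.24 
Frank | 441.25 
Eve   | 1752.99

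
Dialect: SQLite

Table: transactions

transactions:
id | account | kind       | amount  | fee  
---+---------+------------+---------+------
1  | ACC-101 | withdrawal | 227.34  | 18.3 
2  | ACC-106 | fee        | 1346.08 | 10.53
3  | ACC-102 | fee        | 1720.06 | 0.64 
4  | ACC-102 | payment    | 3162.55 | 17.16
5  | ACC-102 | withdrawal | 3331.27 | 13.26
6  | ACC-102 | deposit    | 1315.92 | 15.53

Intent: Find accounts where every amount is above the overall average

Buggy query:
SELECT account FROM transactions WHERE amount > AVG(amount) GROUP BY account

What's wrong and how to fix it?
Bug: WHERE evaluates per row before aggregation, so AVG() is unavailable

Fix: Use a subquery for AVG and a HAVING MIN(...) filter so the condition holds for every row in the group

Corrected query:
SELECT account FROM transactions GROUP BY account HAVING MIN(amount) > (SELECT AVG(amount) FROM transactions)

Result:
(no rows)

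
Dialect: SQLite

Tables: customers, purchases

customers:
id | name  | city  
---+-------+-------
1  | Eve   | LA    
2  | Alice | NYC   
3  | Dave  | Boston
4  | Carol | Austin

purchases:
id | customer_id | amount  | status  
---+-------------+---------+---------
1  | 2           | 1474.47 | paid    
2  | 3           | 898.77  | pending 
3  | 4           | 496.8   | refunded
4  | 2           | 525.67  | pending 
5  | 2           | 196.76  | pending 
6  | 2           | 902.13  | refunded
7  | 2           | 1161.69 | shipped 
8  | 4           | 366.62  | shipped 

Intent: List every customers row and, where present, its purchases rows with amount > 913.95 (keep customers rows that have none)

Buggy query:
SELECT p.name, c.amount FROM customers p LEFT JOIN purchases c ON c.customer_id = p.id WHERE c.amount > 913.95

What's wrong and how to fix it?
Bug: Filtering c.amount in WHERE discards the NULL rows produced by LEFT JOIN, turning it into an inner join

Fix: Move the right-table condition into the ON clause so unmatched parents are kept

Corrected query:
SELECT p.name, c.amount FROM customers p LEFT JOIN purchases c ON c.customer_id = p.id AND c.amount > 913.95

Result:
name  | amount 
------+--------
Eve   | NULL   
Alice | 1161.69
Alice | 1474.47
Dave  | NULL   
Carol | NULL   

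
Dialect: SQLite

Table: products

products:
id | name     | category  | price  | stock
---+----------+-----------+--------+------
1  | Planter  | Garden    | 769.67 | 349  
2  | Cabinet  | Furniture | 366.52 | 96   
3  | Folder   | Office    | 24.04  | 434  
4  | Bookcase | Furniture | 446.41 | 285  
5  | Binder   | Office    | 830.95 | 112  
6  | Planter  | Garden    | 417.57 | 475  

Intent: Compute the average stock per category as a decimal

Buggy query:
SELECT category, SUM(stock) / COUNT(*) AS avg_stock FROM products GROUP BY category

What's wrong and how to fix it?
Bug: Both operands are integers, so '/' performs integer division and truncates

Fix: Multiply by 1.0 (or CAST to REAL) to force floating-point division

Corrected query:
SELECT category, SUM(stock) * 1.0 / COUNT(*) AS avg_stock FROM products GROUP BY category

Result:
category  | avg_stock
----------+----------
Furniture | 190.5    
Garden    | 412      
Office    | 273      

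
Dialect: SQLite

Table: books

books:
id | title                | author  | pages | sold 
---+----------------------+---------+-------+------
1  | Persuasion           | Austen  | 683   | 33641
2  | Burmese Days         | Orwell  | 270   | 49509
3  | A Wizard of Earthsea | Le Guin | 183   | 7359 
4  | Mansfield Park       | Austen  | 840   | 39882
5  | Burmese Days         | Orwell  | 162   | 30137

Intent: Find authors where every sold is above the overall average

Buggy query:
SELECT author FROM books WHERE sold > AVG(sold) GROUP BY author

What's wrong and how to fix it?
Bug: AVG() is an aggregate; it can't sit directly in WHERE

Fix: Use a subquery for AVG and a HAVING MIN(...) filter so the condition holds for every row in the group

Corrected query:
SELECT author FROM books GROUP BY author HAVING MIN(sold) > (SELECT AVG(sold) FROM books)

Result:
author
------
Austen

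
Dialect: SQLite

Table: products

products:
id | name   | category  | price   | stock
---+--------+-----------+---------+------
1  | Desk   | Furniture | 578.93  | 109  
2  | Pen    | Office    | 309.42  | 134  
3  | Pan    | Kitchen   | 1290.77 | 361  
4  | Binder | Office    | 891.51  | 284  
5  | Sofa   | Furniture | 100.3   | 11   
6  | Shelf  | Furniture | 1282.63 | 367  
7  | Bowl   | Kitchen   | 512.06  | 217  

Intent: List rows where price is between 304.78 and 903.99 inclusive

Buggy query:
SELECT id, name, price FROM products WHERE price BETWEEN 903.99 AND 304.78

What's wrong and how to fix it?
Bug: BETWEEN expects the lower bound first; with 903.99 AND 304.78 the range is empty

Fix: Write BETWEEN 304.78 AND 903.99

Corrected query:
SELECT id, name, price FROM products WHERE price BETWEEN 304.78 AND 903.99

Result:
id | name   | price 
---+--------+-------
1  | Desk   | 578.93
2  | Pen    | 309.42
4  | Binder | 891.51
7  | Bowl   | 512.06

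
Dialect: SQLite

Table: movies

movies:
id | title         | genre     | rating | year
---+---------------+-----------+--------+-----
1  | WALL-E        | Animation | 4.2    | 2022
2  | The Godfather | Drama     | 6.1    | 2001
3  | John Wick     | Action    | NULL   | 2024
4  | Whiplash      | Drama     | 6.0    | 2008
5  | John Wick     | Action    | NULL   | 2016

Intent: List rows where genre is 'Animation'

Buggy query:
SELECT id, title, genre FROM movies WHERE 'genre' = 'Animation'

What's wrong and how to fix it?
Bug: Single quotes denote string literals in SQL; the column name is being compared as a constant string

Fix: Remove the quotes around the column name (or use double quotes for an identifier)

Corrected query:
SELECT id, title, genre FROM movies WHERE genre = 'Animation'

Result:
id | title  | genre    
---+--------+----------
1  | WALL-E | Animation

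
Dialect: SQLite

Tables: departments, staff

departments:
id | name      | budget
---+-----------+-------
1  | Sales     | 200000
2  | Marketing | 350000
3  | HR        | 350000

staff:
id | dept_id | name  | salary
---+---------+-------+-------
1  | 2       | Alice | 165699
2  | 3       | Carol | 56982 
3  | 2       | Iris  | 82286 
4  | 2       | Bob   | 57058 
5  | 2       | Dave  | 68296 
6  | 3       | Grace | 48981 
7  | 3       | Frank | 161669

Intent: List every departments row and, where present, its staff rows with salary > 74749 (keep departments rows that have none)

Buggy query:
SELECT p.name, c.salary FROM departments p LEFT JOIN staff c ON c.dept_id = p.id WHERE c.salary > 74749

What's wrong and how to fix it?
Bug: A WHERE condition on the right-hand table after LEFT JOIN drops unmatched parents

Fix: Move the right-table condition into the ON clause so unmatched parents are kept

Corrected query:
SELECT p.name, c.salary FROM departments p LEFT JOIN staff c ON c.dept_id = p.id AND c.salary > 74749

Result:
name      | salary
----------+-------
Sales     | NULL  
Marketing | 82286 
Marketing | 165699
HR        | 161669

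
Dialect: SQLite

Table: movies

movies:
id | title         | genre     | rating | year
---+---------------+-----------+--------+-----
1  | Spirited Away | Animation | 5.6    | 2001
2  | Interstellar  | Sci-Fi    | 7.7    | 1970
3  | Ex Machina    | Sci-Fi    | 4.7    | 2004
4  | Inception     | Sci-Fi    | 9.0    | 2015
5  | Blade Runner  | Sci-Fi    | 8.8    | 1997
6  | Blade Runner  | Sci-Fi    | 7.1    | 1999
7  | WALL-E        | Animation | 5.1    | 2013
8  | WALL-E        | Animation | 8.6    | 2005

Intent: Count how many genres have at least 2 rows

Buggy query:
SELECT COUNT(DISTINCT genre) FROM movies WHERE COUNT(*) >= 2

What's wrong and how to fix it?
Bug: COUNT(*) cannot appear in WHERE; the per-group count doesn't exist yet

Fix: Use a subquery that GROUPs and filters with HAVING, then count its rows

Corrected query:
SELECT COUNT(*) FROM (SELECT genre FROM movies GROUP BY genre HAVING COUNT(*) >= 2)

Result:
COUNT(*)
--------
2       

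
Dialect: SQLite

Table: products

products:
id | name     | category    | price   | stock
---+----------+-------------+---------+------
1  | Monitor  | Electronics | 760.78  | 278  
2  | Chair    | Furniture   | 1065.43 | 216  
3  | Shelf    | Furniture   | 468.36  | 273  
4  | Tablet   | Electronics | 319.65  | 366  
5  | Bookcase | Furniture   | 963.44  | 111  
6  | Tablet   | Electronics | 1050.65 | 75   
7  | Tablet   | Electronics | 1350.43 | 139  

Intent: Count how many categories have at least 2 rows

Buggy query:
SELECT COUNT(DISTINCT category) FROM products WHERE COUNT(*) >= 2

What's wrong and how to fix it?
Bug: COUNT(*) cannot appear in WHERE; the per-group count doesn't exist yet

Fix: Use a subquery that GROUPs and filters with HAVING, then count its rows

Corrected query:
SELECT COUNT(*) FROM (SELECT category FROM products GROUP BY category HAVING COUNT(*) >= 2)

Result:
COUNT(*)
--------
2       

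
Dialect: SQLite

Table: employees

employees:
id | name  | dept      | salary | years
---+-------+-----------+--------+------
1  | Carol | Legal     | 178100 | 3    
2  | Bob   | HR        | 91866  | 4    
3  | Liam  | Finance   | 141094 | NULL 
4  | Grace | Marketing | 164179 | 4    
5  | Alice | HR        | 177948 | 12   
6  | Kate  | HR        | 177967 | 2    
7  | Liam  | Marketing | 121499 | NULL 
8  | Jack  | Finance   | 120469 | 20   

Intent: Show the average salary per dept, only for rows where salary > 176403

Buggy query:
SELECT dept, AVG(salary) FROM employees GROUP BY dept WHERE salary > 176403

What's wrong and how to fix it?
Bug: WHERE cannot follow GROUP BY

Fix: Move the WHERE clause before GROUP BY

Corrected query:
SELECT dept, AVG(salary) FROM employees WHERE salary > 176403 GROUP BY dept

Result:
dept  | AVG(salary)
------+------------
HR    | 177957.5   
Legal | 178100     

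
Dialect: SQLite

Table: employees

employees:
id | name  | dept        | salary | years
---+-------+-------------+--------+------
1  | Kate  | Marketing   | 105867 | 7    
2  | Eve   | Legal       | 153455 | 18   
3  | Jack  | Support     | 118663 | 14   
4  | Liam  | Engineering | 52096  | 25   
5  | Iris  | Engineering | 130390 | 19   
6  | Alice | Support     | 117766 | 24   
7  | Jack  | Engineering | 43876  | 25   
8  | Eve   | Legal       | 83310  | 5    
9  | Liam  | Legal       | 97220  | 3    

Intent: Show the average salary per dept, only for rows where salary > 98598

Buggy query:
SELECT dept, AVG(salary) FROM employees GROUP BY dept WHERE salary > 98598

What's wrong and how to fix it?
Bug: WHERE cannot follow GROUP BY

Fix: Move the WHERE clause before GROUP BY

Corrected query:
SELECT dept, AVG(salary) FROM employees WHERE salary > 98598 GROUP BY dept

Result:
dept        | AVG(salary)
------------+------------
Engineering | 130390     
Legal       | 153455     
Marketing   | 105867     
Support     | 118214.5   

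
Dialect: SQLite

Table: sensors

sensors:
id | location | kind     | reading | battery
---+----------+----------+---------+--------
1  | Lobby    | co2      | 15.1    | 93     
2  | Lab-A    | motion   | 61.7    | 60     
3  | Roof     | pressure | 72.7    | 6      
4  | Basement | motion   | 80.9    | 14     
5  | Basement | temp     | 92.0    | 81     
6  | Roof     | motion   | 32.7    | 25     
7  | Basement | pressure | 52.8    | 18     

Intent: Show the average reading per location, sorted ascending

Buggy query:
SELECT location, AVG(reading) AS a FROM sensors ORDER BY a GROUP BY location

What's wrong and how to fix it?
Bug: ORDER BY appears before GROUP BY; SQL clause order requires GROUP BY first

Fix: Move ORDER BY to the end, after GROUP BY

Corrected query:
SELECT location, AVG(reading) AS a FROM sensors GROUP BY location ORDER BY a

Result:
location | a        
---------+----------
Lobby    | 15.1     
Roof     | 52.7     
Lab-A    | 61.7     
Basement | 75.233333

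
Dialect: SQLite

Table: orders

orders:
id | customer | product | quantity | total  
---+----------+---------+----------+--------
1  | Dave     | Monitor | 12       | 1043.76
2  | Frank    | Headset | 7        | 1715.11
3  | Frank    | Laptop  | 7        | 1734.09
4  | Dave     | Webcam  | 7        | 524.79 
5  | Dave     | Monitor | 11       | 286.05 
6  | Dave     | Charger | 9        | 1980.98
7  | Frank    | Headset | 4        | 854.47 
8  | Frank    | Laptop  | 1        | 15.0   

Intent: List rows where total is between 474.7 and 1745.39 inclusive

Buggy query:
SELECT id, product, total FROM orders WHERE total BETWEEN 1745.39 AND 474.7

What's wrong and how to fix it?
Bug: BETWEEN expects the lower bound first; with 1745.39 AND 474.7 the range is empty

Fix: Write BETWEEN 474.7 AND 1745.39

Corrected query:
SELECT id, product, total FROM orders WHERE total BETWEEN 474.7 AND 1745.39

Result:
id | product | total  
---+---------+--------
1  | Monitor | 1043.76
2  | Headset | 1715.11
3  | Laptop  | 1734.09
4  | Webcam  | 524.79 
7  | Headset | 854.47 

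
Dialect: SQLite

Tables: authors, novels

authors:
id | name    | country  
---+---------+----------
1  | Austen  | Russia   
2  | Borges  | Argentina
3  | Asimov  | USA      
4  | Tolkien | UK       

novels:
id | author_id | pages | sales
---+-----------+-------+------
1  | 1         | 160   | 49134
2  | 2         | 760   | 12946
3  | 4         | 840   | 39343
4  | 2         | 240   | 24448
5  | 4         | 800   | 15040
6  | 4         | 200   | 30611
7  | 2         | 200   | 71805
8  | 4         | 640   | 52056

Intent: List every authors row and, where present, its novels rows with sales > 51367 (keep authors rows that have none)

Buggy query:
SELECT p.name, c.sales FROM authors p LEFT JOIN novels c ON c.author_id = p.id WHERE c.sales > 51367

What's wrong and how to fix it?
Bug: Filtering c.sales in WHERE discards the NULL rows produced by LEFT JOIN, turning it into an inner join

Fix: Move the right-table condition into the ON clause so unmatched parents are kept

Corrected query:
SELECT p.name, c.sales FROM authors p LEFT JOIN novels c ON c.author_id = p.id AND c.sales > 51367

Result:
name    | sales
--------+------
Austen  | NULL 
Borges  | 71805
Asimov  | NULL 
Tolkien | 52056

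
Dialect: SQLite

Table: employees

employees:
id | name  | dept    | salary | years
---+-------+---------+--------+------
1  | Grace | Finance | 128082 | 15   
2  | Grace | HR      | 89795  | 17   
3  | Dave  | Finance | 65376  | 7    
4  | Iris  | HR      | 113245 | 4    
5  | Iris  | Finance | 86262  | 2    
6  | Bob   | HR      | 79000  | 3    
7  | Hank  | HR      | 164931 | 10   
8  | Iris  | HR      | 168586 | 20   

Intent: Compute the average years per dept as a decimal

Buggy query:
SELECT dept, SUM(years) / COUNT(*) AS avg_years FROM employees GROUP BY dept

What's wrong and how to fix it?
Bug: SUM(years) and COUNT(*) are both integers; the division truncates the fractional part

Fix: Cast one side to REAL so the division keeps the fractional part

Corrected query:
SELECT dept, SUM(years) * 1.0 / COUNT(*) AS avg_years FROM employees GROUP BY dept

Result:
dept    | avg_years
--------+----------
Finance | 8        
HR      | 10.8     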